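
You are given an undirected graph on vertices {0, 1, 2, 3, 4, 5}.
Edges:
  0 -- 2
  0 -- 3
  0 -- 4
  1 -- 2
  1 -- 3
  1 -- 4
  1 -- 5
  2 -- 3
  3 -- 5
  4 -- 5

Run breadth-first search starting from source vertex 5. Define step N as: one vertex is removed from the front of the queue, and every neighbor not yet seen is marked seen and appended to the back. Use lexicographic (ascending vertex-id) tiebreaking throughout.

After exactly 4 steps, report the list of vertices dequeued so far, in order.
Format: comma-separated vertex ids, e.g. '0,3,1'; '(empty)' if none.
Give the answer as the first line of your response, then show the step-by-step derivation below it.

5,1,3,4

step 1: dequeue 5; queue=[1,3,4]; order=5
step 2: dequeue 1; queue=[3,4,2]; order=5,1
step 3: dequeue 3; queue=[4,2,0]; order=5,1,3
step 4: dequeue 4; queue=[2,0]; order=5,1,3,4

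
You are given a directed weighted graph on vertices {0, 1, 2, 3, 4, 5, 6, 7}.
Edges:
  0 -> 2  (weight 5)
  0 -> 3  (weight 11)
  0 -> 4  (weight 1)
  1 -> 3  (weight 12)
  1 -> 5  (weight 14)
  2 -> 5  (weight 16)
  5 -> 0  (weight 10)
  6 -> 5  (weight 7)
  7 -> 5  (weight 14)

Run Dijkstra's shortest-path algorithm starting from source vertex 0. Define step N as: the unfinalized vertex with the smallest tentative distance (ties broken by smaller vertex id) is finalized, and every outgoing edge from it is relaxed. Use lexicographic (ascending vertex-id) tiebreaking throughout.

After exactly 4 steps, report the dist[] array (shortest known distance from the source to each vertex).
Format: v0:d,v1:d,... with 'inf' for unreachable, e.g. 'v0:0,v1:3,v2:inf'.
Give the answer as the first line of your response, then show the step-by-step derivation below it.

v0:0,v1:inf,v2:5,v3:11,v4:1,v5:21,v6:inf,v7:inf

step 1: dist = v0:0,v1:inf,v2:5,v3:11,v4:1,v5:inf,v6:inf,v7:inf
step 2: dist = v0:0,v1:inf,v2:5,v3:11,v4:1,v5:inf,v6:inf,v7:inf
step 3: dist = v0:0,v1:inf,v2:5,v3:11,v4:1,v5:21,v6:inf,v7:inf
step 4: dist = v0:0,v1:inf,v2:5,v3:11,v4:1,v5:21,v6:inf,v7:inf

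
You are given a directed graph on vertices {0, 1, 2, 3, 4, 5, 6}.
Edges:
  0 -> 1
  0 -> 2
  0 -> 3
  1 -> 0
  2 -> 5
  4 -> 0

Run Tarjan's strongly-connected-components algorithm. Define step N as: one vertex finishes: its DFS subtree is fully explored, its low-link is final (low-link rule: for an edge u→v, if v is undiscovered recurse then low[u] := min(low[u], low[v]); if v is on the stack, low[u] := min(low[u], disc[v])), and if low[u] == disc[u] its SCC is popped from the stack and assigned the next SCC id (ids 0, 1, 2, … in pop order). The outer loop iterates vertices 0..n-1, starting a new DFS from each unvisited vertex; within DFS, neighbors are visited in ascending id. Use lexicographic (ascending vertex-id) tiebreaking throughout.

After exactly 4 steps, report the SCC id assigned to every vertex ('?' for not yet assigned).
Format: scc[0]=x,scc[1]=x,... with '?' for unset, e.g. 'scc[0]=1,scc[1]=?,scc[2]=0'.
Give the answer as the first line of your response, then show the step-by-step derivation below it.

scc[0]=?,scc[1]=?,scc[2]=1,scc[3]=2,scc[4]=?,scc[5]=0,scc[6]=?

step 1: low=(low[0]=0,low[1]=0,low[2]=?,low[3]=?,low[4]=?,low[5]=?,low[6]=?); scc=(scc[0]=?,scc[1]=?,scc[2]=?,scc[3]=?,scc[4]=?,scc[5]=?,scc[6]=?)
step 2: low=(low[0]=0,low[1]=0,low[2]=2,low[3]=?,low[4]=?,low[5]=3,low[6]=?); scc=(scc[0]=?,scc[1]=?,scc[2]=?,scc[3]=?,scc[4]=?,scc[5]=0,scc[6]=?)
step 3: low=(low[0]=0,low[1]=0,low[2]=2,low[3]=?,low[4]=?,low[5]=3,low[6]=?); scc=(scc[0]=?,scc[1]=?,scc[2]=1,scc[3]=?,scc[4]=?,scc[5]=0,scc[6]=?)
step 4: low=(low[0]=0,low[1]=0,low[2]=2,low[3]=4,low[4]=?,low[5]=3,low[6]=?); scc=(scc[0]=?,scc[1]=?,scc[2]=1,scc[3]=2,scc[4]=?,scc[5]=0,scc[6]=?)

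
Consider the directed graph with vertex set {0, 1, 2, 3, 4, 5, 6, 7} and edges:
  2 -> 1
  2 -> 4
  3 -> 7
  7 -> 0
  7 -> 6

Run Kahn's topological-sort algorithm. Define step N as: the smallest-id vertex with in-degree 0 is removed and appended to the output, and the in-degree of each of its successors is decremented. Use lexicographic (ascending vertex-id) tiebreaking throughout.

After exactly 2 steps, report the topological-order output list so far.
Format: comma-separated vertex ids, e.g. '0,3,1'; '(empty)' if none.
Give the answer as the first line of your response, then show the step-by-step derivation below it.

2,1

step 1: output 2; order=[2]; indeg=(1,0,0,0,0,0,1,1)
step 2: output 1; order=[2,1]; indeg=(1,0,0,0,0,0,1,1)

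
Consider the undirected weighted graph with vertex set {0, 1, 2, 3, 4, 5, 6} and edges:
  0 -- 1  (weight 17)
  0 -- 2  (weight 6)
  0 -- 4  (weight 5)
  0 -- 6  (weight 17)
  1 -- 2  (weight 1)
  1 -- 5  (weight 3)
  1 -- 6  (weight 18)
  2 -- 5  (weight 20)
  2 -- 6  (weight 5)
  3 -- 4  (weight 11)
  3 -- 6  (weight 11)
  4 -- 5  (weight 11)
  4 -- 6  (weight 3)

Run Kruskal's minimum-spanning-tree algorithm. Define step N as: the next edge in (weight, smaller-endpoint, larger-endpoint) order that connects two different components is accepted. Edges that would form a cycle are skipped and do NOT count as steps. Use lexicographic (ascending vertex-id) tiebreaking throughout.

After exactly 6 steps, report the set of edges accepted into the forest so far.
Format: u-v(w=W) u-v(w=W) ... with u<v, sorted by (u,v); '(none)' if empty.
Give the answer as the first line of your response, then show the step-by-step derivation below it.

0-4(w=5) 1-2(w=1) 1-5(w=3) 2-6(w=5) 3-4(w=11) 4-6(w=3)

step 1: add edge 1-2 (w=1); MST = {1-2(w=1)}
step 2: add edge 1-5 (w=3); MST = {1-2(w=1) 1-5(w=3)}
step 3: add edge 4-6 (w=3); MST = {1-2(w=1) 1-5(w=3) 4-6(w=3)}
step 4: add edge 0-4 (w=5); MST = {0-4(w=5) 1-2(w=1) 1-5(w=3) 4-6(w=3)}
step 5: add edge 2-6 (w=5); MST = {0-4(w=5) 1-2(w=1) 1-5(w=3) 2-6(w=5) 4-6(w=3)}
step 6: add edge 3-4 (w=11); MST = {0-4(w=5) 1-2(w=1) 1-5(w=3) 2-6(w=5) 3-4(w=11) 4-6(w=3)}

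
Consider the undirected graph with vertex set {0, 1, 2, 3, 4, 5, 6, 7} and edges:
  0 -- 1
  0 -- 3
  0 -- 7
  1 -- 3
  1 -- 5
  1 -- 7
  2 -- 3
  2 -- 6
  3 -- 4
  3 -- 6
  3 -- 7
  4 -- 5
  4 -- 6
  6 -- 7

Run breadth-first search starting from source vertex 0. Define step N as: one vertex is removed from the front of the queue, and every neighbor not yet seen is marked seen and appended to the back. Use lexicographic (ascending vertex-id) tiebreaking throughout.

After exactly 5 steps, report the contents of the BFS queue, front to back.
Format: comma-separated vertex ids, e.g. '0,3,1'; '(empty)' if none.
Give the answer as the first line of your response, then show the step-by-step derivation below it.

2,4,6

step 1: dequeue 0; queue=[1,3,7]; order=0
step 2: dequeue 1; queue=[3,7,5]; order=0,1
step 3: dequeue 3; queue=[7,5,2,4,6]; order=0,1,3
step 4: dequeue 7; queue=[5,2,4,6]; order=0,1,3,7
step 5: dequeue 5; queue=[2,4,6]; order=0,1,3,7,5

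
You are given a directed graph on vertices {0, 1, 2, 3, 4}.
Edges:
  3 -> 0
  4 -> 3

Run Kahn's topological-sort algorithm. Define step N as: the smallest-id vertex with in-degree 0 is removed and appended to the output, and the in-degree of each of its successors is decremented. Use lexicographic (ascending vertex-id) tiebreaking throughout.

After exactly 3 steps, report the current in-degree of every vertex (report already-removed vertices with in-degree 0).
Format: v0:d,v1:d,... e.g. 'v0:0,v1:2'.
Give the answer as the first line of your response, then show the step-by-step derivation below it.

v0:1,v1:0,v2:0,v3:0,v4:0

step 1: output 1; order=[1]; indeg=(1,0,0,1,0)
step 2: output 2; order=[1,2]; indeg=(1,0,0,1,0)
step 3: output 4; order=[1,2,4]; indeg=(1,0,0,0,0)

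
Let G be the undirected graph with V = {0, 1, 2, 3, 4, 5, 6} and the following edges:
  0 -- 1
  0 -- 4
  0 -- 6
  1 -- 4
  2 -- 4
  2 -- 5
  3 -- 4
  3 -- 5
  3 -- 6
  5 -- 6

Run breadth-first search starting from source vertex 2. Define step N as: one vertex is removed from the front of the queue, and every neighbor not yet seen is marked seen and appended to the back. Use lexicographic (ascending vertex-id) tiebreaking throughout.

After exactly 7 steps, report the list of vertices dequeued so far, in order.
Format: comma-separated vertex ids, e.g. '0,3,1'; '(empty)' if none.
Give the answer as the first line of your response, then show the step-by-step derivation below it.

2,4,5,0,1,3,6

step 1: dequeue 2; queue=[4,5]; order=2
step 2: dequeue 4; queue=[5,0,1,3]; order=2,4
step 3: dequeue 5; queue=[0,1,3,6]; order=2,4,5
step 4: dequeue 0; queue=[1,3,6]; order=2,4,5,0
step 5: dequeue 1; queue=[3,6]; order=2,4,5,0,1
step 6: dequeue 3; queue=[6]; order=2,4,5,0,1,3
step 7: dequeue 6; queue=[(empty)]; order=2,4,5,0,1,3,6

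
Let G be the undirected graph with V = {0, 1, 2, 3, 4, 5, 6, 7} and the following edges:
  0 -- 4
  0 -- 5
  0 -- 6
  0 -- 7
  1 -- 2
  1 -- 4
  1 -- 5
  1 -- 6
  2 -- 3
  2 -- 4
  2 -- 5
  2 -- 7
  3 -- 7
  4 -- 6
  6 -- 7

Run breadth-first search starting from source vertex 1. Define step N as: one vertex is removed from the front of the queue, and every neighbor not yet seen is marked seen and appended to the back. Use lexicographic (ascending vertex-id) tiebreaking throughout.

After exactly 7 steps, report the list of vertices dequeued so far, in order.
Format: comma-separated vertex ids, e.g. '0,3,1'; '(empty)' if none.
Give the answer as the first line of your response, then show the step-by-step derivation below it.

1,2,4,5,6,3,7

step 1: dequeue 1; queue=[2,4,5,6]; order=1
step 2: dequeue 2; queue=[4,5,6,3,7]; order=1,2
step 3: dequeue 4; queue=[5,6,3,7,0]; order=1,2,4
step 4: dequeue 5; queue=[6,3,7,0]; order=1,2,4,5
step 5: dequeue 6; queue=[3,7,0]; order=1,2,4,5,6
step 6: dequeue 3; queue=[7,0]; order=1,2,4,5,6,3
step 7: dequeue 7; queue=[0]; order=1,2,4,5,6,3,7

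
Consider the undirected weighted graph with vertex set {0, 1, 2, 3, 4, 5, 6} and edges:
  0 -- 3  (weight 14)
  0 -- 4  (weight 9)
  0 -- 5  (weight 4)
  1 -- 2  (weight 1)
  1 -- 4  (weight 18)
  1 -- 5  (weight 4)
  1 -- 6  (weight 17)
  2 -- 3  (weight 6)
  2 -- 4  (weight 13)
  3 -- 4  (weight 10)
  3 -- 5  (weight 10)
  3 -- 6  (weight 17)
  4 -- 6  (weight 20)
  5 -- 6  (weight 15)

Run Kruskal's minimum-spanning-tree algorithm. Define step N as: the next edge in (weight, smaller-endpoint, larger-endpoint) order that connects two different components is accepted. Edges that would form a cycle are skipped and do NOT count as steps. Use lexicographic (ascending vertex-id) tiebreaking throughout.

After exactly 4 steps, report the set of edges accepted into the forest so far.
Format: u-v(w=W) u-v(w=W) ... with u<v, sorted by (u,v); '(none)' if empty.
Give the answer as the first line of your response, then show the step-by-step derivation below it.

0-5(w=4) 1-2(w=1) 1-5(w=4) 2-3(w=6)

step 1: add edge 1-2 (w=1); MST = {1-2(w=1)}
step 2: add edge 0-5 (w=4); MST = {0-5(w=4) 1-2(w=1)}
step 3: add edge 1-5 (w=4); MST = {0-5(w=4) 1-2(w=1) 1-5(w=4)}
step 4: add edge 2-3 (w=6); MST = {0-5(w=4) 1-2(w=1) 1-5(w=4) 2-3(w=6)}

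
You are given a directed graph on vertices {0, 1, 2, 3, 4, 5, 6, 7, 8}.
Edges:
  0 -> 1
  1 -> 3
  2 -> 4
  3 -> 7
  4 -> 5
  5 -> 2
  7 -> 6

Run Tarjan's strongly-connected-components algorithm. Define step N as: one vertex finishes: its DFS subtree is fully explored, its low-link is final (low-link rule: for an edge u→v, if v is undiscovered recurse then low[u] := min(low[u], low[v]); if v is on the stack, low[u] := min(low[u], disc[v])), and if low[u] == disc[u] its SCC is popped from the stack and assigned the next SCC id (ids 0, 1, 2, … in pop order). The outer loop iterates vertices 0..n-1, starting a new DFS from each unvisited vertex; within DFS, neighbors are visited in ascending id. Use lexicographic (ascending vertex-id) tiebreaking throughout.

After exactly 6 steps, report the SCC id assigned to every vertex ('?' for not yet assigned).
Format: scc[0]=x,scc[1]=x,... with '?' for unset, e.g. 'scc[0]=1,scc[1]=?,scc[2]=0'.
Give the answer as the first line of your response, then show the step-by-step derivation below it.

scc[0]=4,scc[1]=3,scc[2]=?,scc[3]=2,scc[4]=?,scc[5]=?,scc[6]=0,scc[7]=1,scc[8]=?

step 1: low=(low[0]=0,low[1]=1,low[2]=?,low[3]=2,low[4]=?,low[5]=?,low[6]=4,low[7]=3,low[8]=?); scc=(scc[0]=?,scc[1]=?,scc[2]=?,scc[3]=?,scc[4]=?,scc[5]=?,scc[6]=0,scc[7]=?,scc[8]=?)
step 2: low=(low[0]=0,low[1]=1,low[2]=?,low[3]=2,low[4]=?,low[5]=?,low[6]=4,low[7]=3,low[8]=?); scc=(scc[0]=?,scc[1]=?,scc[2]=?,scc[3]=?,scc[4]=?,scc[5]=?,scc[6]=0,scc[7]=1,scc[8]=?)
step 3: low=(low[0]=0,low[1]=1,low[2]=?,low[3]=2,low[4]=?,low[5]=?,low[6]=4,low[7]=3,low[8]=?); scc=(scc[0]=?,scc[1]=?,scc[2]=?,scc[3]=2,scc[4]=?,scc[5]=?,scc[6]=0,scc[7]=1,scc[8]=?)
step 4: low=(low[0]=0,low[1]=1,low[2]=?,low[3]=2,low[4]=?,low[5]=?,low[6]=4,low[7]=3,low[8]=?); scc=(scc[0]=?,scc[1]=3,scc[2]=?,scc[3]=2,scc[4]=?,scc[5]=?,scc[6]=0,scc[7]=1,scc[8]=?)
step 5: low=(low[0]=0,low[1]=1,low[2]=?,low[3]=2,low[4]=?,low[5]=?,low[6]=4,low[7]=3,low[8]=?); scc=(scc[0]=4,scc[1]=3,scc[2]=?,scc[3]=2,scc[4]=?,scc[5]=?,scc[6]=0,scc[7]=1,scc[8]=?)
step 6: low=(low[0]=0,low[1]=1,low[2]=5,low[3]=2,low[4]=6,low[5]=5,low[6]=4,low[7]=3,low[8]=?); scc=(scc[0]=4,scc[1]=3,scc[2]=?,scc[3]=2,scc[4]=?,scc[5]=?,scc[6]=0,scc[7]=1,scc[8]=?)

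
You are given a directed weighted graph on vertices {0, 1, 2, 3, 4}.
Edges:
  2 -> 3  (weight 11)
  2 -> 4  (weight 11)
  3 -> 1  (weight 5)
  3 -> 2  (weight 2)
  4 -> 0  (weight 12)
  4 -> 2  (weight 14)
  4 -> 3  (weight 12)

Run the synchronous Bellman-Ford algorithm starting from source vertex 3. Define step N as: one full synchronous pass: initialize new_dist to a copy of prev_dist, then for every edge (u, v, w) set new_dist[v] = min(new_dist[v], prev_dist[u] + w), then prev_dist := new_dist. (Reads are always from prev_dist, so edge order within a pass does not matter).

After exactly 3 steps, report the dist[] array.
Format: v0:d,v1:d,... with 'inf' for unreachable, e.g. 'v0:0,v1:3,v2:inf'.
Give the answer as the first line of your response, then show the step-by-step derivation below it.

v0:25,v1:5,v2:2,v3:0,v4:13

step 1: dist = v0:inf,v1:5,v2:2,v3:0,v4:inf
step 2: dist = v0:inf,v1:5,v2:2,v3:0,v4:13
step 3: dist = v0:25,v1:5,v2:2,v3:0,v4:13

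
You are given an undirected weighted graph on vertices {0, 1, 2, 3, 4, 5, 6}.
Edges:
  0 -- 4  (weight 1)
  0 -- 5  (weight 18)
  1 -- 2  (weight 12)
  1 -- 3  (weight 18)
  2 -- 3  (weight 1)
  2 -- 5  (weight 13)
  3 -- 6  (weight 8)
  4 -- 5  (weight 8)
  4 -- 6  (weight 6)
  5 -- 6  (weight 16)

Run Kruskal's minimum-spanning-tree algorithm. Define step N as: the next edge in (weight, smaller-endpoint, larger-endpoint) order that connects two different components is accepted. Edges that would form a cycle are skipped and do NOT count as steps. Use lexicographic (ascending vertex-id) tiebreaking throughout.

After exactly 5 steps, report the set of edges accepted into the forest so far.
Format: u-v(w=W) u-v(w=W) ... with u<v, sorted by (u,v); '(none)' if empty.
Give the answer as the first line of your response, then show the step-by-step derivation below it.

0-4(w=1) 2-3(w=1) 3-6(w=8) 4-5(w=8) 4-6(w=6)

step 1: add edge 0-4 (w=1); MST = {0-4(w=1)}
step 2: add edge 2-3 (w=1); MST = {0-4(w=1) 2-3(w=1)}
step 3: add edge 4-6 (w=6); MST = {0-4(w=1) 2-3(w=1) 4-6(w=6)}
step 4: add edge 3-6 (w=8); MST = {0-4(w=1) 2-3(w=1) 3-6(w=8) 4-6(w=6)}
step 5: add edge 4-5 (w=8); MST = {0-4(w=1) 2-3(w=1) 3-6(w=8) 4-5(w=8) 4-6(w=6)}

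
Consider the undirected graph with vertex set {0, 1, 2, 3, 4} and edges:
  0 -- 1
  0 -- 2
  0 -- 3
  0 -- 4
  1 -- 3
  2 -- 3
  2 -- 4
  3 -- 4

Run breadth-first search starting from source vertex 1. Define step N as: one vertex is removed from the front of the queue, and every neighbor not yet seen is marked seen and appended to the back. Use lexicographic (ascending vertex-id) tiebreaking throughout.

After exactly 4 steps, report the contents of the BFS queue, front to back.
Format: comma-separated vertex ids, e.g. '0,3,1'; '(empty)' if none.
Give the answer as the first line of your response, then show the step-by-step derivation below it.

4

step 1: dequeue 1; queue=[0,3]; order=1
step 2: dequeue 0; queue=[3,2,4]; order=1,0
step 3: dequeue 3; queue=[2,4]; order=1,0,3
step 4: dequeue 2; queue=[4]; order=1,0,3,2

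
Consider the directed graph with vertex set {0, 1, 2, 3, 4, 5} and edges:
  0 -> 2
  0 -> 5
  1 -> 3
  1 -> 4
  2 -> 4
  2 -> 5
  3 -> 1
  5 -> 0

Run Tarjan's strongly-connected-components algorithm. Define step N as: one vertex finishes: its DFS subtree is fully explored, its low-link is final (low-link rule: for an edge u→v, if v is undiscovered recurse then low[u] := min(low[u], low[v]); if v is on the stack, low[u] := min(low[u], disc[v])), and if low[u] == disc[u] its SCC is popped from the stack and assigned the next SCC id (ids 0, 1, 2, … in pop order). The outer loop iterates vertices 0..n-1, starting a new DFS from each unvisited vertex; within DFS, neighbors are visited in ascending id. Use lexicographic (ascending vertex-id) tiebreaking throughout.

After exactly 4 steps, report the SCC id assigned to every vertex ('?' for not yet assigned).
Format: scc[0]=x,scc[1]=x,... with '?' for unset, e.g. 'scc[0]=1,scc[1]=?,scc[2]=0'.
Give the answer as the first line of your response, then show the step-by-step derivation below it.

scc[0]=1,scc[1]=?,scc[2]=1,scc[3]=?,scc[4]=0,scc[5]=1

step 1: low=(low[0]=0,low[1]=?,low[2]=1,low[3]=?,low[4]=2,low[5]=?); scc=(scc[0]=?,scc[1]=?,scc[2]=?,scc[3]=?,scc[4]=0,scc[5]=?)
step 2: low=(low[0]=0,low[1]=?,low[2]=1,low[3]=?,low[4]=2,low[5]=0); scc=(scc[0]=?,scc[1]=?,scc[2]=?,scc[3]=?,scc[4]=0,scc[5]=?)
step 3: low=(low[0]=0,low[1]=?,low[2]=0,low[3]=?,low[4]=2,low[5]=0); scc=(scc[0]=?,scc[1]=?,scc[2]=?,scc[3]=?,scc[4]=0,scc[5]=?)
step 4: low=(low[0]=0,low[1]=?,low[2]=0,low[3]=?,low[4]=2,low[5]=0); scc=(scc[0]=1,scc[1]=?,scc[2]=1,scc[3]=?,scc[4]=0,scc[5]=1)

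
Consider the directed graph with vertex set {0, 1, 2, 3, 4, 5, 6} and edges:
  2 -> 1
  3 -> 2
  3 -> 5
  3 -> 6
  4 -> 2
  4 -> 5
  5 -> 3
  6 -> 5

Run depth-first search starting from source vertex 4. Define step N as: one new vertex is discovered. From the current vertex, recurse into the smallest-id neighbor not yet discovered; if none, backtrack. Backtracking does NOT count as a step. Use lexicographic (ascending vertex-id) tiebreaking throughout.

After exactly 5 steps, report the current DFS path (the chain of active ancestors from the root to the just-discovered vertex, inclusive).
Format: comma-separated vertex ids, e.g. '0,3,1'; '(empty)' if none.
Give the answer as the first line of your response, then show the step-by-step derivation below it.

4,5,3

step 1: discover 4; path=4; order=4
step 2: discover 2; path=4>2; order=4,2
step 3: discover 1; path=4>2>1; order=4,2,1
step 4: discover 5; path=4>5; order=4,2,1,5
step 5: discover 3; path=4>5>3; order=4,2,1,5,3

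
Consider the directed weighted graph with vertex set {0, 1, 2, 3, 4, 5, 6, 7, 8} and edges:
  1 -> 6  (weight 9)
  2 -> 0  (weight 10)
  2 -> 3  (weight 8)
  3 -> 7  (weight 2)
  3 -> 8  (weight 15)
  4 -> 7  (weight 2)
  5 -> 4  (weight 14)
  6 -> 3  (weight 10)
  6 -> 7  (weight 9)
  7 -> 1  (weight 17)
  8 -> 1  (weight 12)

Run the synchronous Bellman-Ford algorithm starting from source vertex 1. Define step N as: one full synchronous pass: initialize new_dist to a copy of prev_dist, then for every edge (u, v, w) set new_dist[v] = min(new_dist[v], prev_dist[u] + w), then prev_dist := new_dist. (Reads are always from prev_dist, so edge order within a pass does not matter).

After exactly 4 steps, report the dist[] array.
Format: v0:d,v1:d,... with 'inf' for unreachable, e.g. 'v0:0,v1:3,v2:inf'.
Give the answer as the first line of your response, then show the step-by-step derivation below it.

v0:inf,v1:0,v2:inf,v3:19,v4:inf,v5:inf,v6:9,v7:18,v8:34

step 1: dist = v0:inf,v1:0,v2:inf,v3:inf,v4:inf,v5:inf,v6:9,v7:inf,v8:inf
step 2: dist = v0:inf,v1:0,v2:inf,v3:19,v4:inf,v5:inf,v6:9,v7:18,v8:inf
step 3: dist = v0:inf,v1:0,v2:inf,v3:19,v4:inf,v5:inf,v6:9,v7:18,v8:34
step 4: dist = v0:inf,v1:0,v2:inf,v3:19,v4:inf,v5:inf,v6:9,v7:18,v8:34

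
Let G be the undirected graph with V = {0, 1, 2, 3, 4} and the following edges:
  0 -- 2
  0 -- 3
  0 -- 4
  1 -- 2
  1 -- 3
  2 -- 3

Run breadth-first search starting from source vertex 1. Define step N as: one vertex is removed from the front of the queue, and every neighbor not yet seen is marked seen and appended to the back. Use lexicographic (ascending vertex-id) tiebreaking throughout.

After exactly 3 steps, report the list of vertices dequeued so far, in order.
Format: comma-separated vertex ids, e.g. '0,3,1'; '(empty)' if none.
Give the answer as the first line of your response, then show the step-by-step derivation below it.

1,2,3

step 1: dequeue 1; queue=[2,3]; order=1
step 2: dequeue 2; queue=[3,0]; order=1,2
step 3: dequeue 3; queue=[0]; order=1,2,3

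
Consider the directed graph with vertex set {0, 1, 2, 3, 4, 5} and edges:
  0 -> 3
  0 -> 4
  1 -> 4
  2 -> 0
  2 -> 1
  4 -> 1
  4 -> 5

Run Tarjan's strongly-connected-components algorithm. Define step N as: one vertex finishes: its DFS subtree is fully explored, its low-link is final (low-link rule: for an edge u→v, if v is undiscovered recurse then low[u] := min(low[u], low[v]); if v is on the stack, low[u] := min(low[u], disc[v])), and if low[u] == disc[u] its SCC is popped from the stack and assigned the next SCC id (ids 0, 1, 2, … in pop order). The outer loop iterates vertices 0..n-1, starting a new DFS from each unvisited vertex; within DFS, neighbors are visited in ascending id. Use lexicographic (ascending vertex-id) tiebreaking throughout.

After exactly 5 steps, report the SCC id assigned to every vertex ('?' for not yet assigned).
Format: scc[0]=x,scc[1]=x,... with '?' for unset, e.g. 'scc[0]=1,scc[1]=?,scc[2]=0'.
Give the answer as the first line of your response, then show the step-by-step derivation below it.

scc[0]=3,scc[1]=2,scc[2]=?,scc[3]=0,scc[4]=2,scc[5]=1

step 1: low=(low[0]=0,low[1]=?,low[2]=?,low[3]=1,low[4]=?,low[5]=?); scc=(scc[0]=?,scc[1]=?,scc[2]=?,scc[3]=0,scc[4]=?,scc[5]=?)
step 2: low=(low[0]=0,low[1]=2,low[2]=?,low[3]=1,low[4]=2,low[5]=?); scc=(scc[0]=?,scc[1]=?,scc[2]=?,scc[3]=0,scc[4]=?,scc[5]=?)
step 3: low=(low[0]=0,low[1]=2,low[2]=?,low[3]=1,low[4]=2,low[5]=4); scc=(scc[0]=?,scc[1]=?,scc[2]=?,scc[3]=0,scc[4]=?,scc[5]=1)
step 4: low=(low[0]=0,low[1]=2,low[2]=?,low[3]=1,low[4]=2,low[5]=4); scc=(scc[0]=?,scc[1]=2,scc[2]=?,scc[3]=0,scc[4]=2,scc[5]=1)
step 5: low=(low[0]=0,low[1]=2,low[2]=?,low[3]=1,low[4]=2,low[5]=4); scc=(scc[0]=3,scc[1]=2,scc[2]=?,scc[3]=0,scc[4]=2,scc[5]=1)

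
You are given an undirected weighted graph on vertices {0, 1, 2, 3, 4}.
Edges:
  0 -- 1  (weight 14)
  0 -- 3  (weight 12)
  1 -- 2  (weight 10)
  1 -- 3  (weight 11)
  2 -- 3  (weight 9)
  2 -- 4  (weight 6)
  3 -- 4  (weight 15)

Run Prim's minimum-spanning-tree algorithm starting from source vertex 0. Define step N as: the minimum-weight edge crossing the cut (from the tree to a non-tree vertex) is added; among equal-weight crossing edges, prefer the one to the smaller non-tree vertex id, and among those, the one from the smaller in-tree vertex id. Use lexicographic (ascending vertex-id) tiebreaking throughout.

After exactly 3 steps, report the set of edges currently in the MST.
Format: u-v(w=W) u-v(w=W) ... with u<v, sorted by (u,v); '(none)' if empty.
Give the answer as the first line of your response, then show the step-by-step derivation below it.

0-3(w=12) 2-3(w=9) 2-4(w=6)

step 1: add edge 0-3 (w=12); MST = {0-3(w=12)}
step 2: add edge 2-3 (w=9); MST = {0-3(w=12) 2-3(w=9)}
step 3: add edge 2-4 (w=6); MST = {0-3(w=12) 2-3(w=9) 2-4(w=6)}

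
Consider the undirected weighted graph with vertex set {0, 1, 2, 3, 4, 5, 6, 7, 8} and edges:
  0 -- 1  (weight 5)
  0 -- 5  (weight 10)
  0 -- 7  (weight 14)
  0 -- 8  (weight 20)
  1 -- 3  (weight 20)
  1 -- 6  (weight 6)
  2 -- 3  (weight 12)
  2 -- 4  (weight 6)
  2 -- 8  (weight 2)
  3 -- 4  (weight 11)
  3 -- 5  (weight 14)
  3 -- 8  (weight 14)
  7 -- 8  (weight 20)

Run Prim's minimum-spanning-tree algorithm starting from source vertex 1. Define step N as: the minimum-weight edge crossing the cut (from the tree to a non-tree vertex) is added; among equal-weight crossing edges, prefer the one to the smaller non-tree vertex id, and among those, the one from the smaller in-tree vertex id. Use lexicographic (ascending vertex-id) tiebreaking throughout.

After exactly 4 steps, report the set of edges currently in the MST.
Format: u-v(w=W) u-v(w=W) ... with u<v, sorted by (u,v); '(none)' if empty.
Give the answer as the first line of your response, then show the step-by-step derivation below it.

0-1(w=5) 0-5(w=10) 1-6(w=6) 3-5(w=14)

step 1: add edge 0-1 (w=5); MST = {0-1(w=5)}
step 2: add edge 1-6 (w=6); MST = {0-1(w=5) 1-6(w=6)}
step 3: add edge 0-5 (w=10); MST = {0-1(w=5) 0-5(w=10) 1-6(w=6)}
step 4: add edge 3-5 (w=14); MST = {0-1(w=5) 0-5(w=10) 1-6(w=6) 3-5(w=14)}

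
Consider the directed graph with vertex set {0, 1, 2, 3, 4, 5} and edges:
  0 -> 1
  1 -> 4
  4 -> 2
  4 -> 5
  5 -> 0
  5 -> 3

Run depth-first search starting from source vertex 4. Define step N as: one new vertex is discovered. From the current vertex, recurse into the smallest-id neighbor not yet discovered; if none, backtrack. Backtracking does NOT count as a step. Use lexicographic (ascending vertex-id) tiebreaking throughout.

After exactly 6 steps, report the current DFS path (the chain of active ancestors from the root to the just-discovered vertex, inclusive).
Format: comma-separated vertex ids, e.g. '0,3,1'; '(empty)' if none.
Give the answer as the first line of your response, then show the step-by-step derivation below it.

4,5,3

step 1: discover 4; path=4; order=4
step 2: discover 2; path=4>2; order=4,2
step 3: discover 5; path=4>5; order=4,2,5
step 4: discover 0; path=4>5>0; order=4,2,5,0
step 5: discover 1; path=4>5>0>1; order=4,2,5,0,1
step 6: discover 3; path=4>5>3; order=4,2,5,0,1,3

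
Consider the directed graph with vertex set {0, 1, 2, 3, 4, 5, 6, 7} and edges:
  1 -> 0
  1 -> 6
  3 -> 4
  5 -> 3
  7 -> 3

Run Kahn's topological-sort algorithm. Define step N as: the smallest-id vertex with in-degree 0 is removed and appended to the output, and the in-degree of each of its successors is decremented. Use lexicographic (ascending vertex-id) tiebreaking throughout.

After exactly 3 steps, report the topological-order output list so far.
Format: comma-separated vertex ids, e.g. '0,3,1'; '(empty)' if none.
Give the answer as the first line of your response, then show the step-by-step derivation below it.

1,0,2

step 1: output 1; order=[1]; indeg=(0,0,0,2,1,0,0,0)
step 2: output 0; order=[1,0]; indeg=(0,0,0,2,1,0,0,0)
step 3: output 2; order=[1,0,2]; indeg=(0,0,0,2,1,0,0,0)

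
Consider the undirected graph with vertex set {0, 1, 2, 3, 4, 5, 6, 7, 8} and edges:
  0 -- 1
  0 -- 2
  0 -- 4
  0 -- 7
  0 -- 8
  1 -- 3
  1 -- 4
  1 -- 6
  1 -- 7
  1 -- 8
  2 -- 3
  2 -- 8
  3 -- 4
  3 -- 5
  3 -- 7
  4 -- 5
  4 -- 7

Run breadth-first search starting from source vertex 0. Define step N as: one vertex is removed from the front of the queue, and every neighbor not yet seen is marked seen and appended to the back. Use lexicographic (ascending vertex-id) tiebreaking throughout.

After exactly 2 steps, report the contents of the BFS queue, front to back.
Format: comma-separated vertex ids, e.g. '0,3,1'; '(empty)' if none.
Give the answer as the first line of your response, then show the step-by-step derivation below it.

2,4,7,8,3,6

step 1: dequeue 0; queue=[1,2,4,7,8]; order=0
step 2: dequeue 1; queue=[2,4,7,8,3,6]; order=0,1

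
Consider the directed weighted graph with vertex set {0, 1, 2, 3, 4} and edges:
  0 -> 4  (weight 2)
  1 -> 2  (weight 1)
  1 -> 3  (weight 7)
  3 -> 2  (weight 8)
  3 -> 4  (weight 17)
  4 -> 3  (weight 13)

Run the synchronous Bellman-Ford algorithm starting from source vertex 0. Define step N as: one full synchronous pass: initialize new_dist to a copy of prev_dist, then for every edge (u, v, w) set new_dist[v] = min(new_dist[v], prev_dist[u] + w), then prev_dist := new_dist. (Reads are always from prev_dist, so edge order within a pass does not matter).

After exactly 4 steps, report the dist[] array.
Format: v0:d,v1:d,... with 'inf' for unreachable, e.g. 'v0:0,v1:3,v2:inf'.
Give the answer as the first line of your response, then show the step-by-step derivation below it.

v0:0,v1:inf,v2:23,v3:15,v4:2

step 1: dist = v0:0,v1:inf,v2:inf,v3:inf,v4:2
step 2: dist = v0:0,v1:inf,v2:inf,v3:15,v4:2
step 3: dist = v0:0,v1:inf,v2:23,v3:15,v4:2
step 4: dist = v0:0,v1:inf,v2:23,v3:15,v4:2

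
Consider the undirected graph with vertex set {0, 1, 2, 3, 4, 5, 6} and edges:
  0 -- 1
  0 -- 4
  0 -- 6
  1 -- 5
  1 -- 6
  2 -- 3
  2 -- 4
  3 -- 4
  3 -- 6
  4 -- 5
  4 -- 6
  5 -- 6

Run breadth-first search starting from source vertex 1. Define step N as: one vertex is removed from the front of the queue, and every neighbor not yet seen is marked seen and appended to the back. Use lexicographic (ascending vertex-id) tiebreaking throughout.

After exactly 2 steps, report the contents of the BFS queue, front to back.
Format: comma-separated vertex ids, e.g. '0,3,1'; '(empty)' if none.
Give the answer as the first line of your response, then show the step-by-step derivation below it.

5,6,4

step 1: dequeue 1; queue=[0,5,6]; order=1
step 2: dequeue 0; queue=[5,6,4]; order=1,0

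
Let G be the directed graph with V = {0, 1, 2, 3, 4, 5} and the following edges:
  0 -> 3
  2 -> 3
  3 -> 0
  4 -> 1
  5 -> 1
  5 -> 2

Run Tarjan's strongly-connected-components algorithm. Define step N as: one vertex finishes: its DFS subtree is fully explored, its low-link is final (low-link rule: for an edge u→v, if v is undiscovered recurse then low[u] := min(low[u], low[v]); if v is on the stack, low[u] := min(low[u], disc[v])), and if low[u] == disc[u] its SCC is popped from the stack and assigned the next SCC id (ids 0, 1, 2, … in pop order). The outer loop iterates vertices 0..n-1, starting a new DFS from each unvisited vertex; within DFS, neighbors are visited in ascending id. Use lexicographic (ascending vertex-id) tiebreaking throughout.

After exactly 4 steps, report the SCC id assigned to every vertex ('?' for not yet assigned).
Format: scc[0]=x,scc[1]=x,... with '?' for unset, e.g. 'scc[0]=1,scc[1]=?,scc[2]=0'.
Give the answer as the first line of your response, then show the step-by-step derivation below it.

scc[0]=0,scc[1]=1,scc[2]=2,scc[3]=0,scc[4]=?,scc[5]=?

step 1: low=(low[0]=0,low[1]=?,low[2]=?,low[3]=0,low[4]=?,low[5]=?); scc=(scc[0]=?,scc[1]=?,scc[2]=?,scc[3]=?,scc[4]=?,scc[5]=?)
step 2: low=(low[0]=0,low[1]=?,low[2]=?,low[3]=0,low[4]=?,low[5]=?); scc=(scc[0]=0,scc[1]=?,scc[2]=?,scc[3]=0,scc[4]=?,scc[5]=?)
step 3: low=(low[0]=0,low[1]=2,low[2]=?,low[3]=0,low[4]=?,low[5]=?); scc=(scc[0]=0,scc[1]=1,scc[2]=?,scc[3]=0,scc[4]=?,scc[5]=?)
step 4: low=(low[0]=0,low[1]=2,low[2]=3,low[3]=0,low[4]=?,low[5]=?); scc=(scc[0]=0,scc[1]=1,scc[2]=2,scc[3]=0,scc[4]=?,scc[5]=?)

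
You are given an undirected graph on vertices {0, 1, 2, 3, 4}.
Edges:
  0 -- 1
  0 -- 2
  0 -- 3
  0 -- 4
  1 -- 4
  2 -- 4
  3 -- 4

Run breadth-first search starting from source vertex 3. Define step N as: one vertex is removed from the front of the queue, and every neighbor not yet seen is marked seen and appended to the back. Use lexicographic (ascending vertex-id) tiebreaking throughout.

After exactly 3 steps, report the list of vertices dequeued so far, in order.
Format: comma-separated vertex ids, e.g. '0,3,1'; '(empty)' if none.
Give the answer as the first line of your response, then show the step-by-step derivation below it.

3,0,4

step 1: dequeue 3; queue=[0,4]; order=3
step 2: dequeue 0; queue=[4,1,2]; order=3,0
step 3: dequeue 4; queue=[1,2]; order=3,0,4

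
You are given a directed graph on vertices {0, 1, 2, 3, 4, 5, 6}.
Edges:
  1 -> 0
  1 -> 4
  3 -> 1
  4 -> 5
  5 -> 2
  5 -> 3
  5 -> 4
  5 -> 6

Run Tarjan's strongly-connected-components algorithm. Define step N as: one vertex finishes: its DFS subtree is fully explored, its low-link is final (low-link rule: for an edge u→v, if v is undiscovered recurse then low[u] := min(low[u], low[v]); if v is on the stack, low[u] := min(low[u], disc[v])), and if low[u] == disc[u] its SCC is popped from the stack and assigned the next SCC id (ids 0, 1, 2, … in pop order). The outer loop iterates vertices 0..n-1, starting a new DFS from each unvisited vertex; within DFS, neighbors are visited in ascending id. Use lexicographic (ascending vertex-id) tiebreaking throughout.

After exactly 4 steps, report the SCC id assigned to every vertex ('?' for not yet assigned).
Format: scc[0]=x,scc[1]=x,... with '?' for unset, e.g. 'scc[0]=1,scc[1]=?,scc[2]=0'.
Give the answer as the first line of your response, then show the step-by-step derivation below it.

scc[0]=0,scc[1]=?,scc[2]=1,scc[3]=?,scc[4]=?,scc[5]=?,scc[6]=2

step 1: low=(low[0]=0,low[1]=?,low[2]=?,low[3]=?,low[4]=?,low[5]=?,low[6]=?); scc=(scc[0]=0,scc[1]=?,scc[2]=?,scc[3]=?,scc[4]=?,scc[5]=?,scc[6]=?)
step 2: low=(low[0]=0,low[1]=1,low[2]=4,low[3]=?,low[4]=2,low[5]=3,low[6]=?); scc=(scc[0]=0,scc[1]=?,scc[2]=1,scc[3]=?,scc[4]=?,scc[5]=?,scc[6]=?)
step 3: low=(low[0]=0,low[1]=1,low[2]=4,low[3]=1,low[4]=2,low[5]=3,low[6]=?); scc=(scc[0]=0,scc[1]=?,scc[2]=1,scc[3]=?,scc[4]=?,scc[5]=?,scc[6]=?)
step 4: low=(low[0]=0,low[1]=1,low[2]=4,low[3]=1,low[4]=2,low[5]=1,low[6]=6); scc=(scc[0]=0,scc[1]=?,scc[2]=1,scc[3]=?,scc[4]=?,scc[5]=?,scc[6]=2)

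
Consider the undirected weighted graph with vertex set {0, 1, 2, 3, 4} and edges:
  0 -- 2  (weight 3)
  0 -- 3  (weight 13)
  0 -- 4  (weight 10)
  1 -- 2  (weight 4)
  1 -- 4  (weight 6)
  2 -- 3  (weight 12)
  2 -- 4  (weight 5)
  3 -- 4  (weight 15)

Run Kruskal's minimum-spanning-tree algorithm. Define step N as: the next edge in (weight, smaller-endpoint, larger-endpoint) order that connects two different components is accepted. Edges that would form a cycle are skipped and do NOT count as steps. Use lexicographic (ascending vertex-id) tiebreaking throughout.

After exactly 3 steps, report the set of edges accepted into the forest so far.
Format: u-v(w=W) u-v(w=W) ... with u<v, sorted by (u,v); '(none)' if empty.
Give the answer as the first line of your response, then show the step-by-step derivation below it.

0-2(w=3) 1-2(w=4) 2-4(w=5)

step 1: add edge 0-2 (w=3); MST = {0-2(w=3)}
step 2: add edge 1-2 (w=4); MST = {0-2(w=3) 1-2(w=4)}
step 3: add edge 2-4 (w=5); MST = {0-2(w=3) 1-2(w=4) 2-4(w=5)}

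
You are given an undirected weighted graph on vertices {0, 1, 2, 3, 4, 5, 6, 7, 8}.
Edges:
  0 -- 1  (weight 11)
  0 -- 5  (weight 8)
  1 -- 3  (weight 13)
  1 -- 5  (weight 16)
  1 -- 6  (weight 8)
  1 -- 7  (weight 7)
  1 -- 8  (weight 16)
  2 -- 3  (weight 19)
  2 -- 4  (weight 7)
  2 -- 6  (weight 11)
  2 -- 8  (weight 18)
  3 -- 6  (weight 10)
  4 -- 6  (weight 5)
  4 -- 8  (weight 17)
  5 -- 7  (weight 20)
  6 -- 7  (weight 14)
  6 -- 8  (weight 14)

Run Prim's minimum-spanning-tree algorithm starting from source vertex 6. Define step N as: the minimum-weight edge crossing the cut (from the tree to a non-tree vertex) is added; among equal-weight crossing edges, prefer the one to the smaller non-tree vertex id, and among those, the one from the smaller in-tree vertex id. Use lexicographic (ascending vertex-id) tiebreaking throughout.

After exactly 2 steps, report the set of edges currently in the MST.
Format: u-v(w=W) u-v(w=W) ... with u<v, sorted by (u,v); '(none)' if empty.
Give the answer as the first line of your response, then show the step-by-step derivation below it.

2-4(w=7) 4-6(w=5)

step 1: add edge 4-6 (w=5); MST = {4-6(w=5)}
step 2: add edge 2-4 (w=7); MST = {2-4(w=7) 4-6(w=5)}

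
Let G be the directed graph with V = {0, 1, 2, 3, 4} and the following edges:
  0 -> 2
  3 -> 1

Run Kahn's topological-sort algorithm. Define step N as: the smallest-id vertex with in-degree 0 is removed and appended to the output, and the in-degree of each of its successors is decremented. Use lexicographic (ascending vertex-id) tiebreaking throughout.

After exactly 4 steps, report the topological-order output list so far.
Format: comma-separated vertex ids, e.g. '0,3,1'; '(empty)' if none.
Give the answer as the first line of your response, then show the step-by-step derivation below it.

0,2,3,1

step 1: output 0; order=[0]; indeg=(0,1,0,0,0)
step 2: output 2; order=[0,2]; indeg=(0,1,0,0,0)
step 3: output 3; order=[0,2,3]; indeg=(0,0,0,0,0)
step 4: output 1; order=[0,2,3,1]; indeg=(0,0,0,0,0)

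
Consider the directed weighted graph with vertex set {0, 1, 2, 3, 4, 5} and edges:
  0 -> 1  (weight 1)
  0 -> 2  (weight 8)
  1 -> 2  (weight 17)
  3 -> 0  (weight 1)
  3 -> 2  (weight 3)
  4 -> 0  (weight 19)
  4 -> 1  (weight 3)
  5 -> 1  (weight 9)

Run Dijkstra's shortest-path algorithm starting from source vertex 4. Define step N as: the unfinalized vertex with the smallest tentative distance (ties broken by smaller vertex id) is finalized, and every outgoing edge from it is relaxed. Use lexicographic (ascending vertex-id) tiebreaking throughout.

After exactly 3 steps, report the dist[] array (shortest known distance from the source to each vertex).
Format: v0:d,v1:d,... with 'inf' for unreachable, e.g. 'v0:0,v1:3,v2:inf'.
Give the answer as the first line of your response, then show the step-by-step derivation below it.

v0:19,v1:3,v2:20,v3:inf,v4:0,v5:inf

step 1: dist = v0:19,v1:3,v2:inf,v3:inf,v4:0,v5:inf
step 2: dist = v0:19,v1:3,v2:20,v3:inf,v4:0,v5:inf
step 3: dist = v0:19,v1:3,v2:20,v3:inf,v4:0,v5:inf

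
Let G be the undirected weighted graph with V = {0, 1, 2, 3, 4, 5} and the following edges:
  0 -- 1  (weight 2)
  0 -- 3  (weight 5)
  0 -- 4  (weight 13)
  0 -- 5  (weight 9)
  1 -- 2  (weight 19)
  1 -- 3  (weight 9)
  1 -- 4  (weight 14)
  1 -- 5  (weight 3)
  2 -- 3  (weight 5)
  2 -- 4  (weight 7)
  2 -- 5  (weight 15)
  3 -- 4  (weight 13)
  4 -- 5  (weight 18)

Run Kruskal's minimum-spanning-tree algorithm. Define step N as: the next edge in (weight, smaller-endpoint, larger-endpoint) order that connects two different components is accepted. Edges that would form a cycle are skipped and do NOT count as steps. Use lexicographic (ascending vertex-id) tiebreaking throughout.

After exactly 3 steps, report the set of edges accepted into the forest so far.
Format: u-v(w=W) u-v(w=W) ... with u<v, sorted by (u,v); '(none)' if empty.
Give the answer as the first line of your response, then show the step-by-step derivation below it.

0-1(w=2) 0-3(w=5) 1-5(w=3)

step 1: add edge 0-1 (w=2); MST = {0-1(w=2)}
step 2: add edge 1-5 (w=3); MST = {0-1(w=2) 1-5(w=3)}
step 3: add edge 0-3 (w=5); MST = {0-1(w=2) 0-3(w=5) 1-5(w=3)}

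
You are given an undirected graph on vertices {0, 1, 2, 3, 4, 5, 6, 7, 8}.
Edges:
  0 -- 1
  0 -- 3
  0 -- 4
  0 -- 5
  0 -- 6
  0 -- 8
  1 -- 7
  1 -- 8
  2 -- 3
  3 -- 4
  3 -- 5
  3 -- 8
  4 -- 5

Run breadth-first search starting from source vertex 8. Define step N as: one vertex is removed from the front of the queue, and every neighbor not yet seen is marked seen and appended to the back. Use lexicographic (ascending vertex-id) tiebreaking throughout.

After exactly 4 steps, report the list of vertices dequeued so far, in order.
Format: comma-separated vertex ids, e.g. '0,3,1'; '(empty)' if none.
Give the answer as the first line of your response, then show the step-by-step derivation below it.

8,0,1,3

step 1: dequeue 8; queue=[0,1,3]; order=8
step 2: dequeue 0; queue=[1,3,4,5,6]; order=8,0
step 3: dequeue 1; queue=[3,4,5,6,7]; order=8,0,1
step 4: dequeue 3; queue=[4,5,6,7,2]; order=8,0,1,3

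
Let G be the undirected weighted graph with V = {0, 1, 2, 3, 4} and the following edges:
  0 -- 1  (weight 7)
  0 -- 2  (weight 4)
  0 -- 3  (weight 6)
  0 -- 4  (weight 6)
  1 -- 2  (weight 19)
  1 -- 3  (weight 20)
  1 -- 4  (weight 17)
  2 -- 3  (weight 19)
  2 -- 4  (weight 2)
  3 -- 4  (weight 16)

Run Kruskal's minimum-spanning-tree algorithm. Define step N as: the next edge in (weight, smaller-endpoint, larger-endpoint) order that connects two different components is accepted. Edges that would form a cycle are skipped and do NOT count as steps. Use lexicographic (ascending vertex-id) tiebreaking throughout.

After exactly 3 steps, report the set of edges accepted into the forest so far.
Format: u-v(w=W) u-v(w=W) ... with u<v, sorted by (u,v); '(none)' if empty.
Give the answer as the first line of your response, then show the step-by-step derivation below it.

0-2(w=4) 0-3(w=6) 2-4(w=2)

step 1: add edge 2-4 (w=2); MST = {2-4(w=2)}
step 2: add edge 0-2 (w=4); MST = {0-2(w=4) 2-4(w=2)}
step 3: add edge 0-3 (w=6); MST = {0-2(w=4) 0-3(w=6) 2-4(w=2)}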